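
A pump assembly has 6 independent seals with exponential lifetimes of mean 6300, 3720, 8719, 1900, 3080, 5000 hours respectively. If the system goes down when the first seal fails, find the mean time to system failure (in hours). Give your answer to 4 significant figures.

627.7

The first failure time is exponential with rate Σλ_i = 1/6300 + 1/3720 + 1/8719 + 1/1900 + 1/3080 + 1/5000 = 0.00159323 per hour.
E[min] = 1/Σλ = 1/0.00159323 = 627.656 hours.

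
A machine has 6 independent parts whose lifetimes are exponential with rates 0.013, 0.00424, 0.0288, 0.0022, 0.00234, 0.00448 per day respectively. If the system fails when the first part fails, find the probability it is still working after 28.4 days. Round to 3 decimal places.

0.209

The time to first failure is exponential with rate Σλ = 0.013 + 0.00424 + 0.0288 + 0.0022 + 0.00234 + 0.00448 = 0.05506.
P(min > 28.4) = e^(−0.05506·28.4) = e^(−1.5637) ≈ 0.209.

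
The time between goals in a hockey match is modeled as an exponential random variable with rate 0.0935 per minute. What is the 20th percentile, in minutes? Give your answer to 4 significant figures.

Set 1 − e^(−λt) = 0.2, so t = −ln(0.8)/λ = 0.22314/0.0935 ≈ 2.38656 minutes.

2.387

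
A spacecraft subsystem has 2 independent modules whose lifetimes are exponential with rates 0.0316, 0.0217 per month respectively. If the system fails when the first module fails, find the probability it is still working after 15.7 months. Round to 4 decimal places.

0.4331

The time to first failure is exponential with rate Σλ = 0.0316 + 0.0217 = 0.0533.
P(min > 15.7) = e^(−0.0533·15.7) = e^(−0.83681) ≈ 0.4331.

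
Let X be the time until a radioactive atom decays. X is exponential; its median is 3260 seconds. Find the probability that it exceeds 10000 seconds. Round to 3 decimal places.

0.119

For an exponential, median = ln(2)/λ, so λ = ln 2 / 3260 = 0.000212622 per second.
P(X > 10000) = e^(−λ·10000) = e^(−2.1262) ≈ 0.119.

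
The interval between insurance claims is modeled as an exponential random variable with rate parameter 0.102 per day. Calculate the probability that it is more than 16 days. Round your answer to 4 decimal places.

P(X > 16) = e^(−λ·16) = e^(−1.632) ≈ 0.1955.

0.1955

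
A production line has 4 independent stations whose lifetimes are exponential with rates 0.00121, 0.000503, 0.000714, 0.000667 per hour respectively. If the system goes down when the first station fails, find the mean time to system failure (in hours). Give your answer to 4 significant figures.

323.2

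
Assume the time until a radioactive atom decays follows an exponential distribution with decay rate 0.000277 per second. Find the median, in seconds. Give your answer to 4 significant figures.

2502

Set 1 − e^(−λt) = 0.5, so t = −ln(0.5)/λ = 0.69315/0.000277 ≈ 2502.34 seconds.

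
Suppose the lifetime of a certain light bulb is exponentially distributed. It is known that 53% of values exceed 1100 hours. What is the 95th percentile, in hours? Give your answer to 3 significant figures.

e^(−λ·1100) = 0.53 ⇒ λ = −ln(0.53)/1100 = 0.000577162.
95th percentile: 1 − e^(−λt) = 0.95, t = −ln(0.05)/λ = 5190.45 hours.

5190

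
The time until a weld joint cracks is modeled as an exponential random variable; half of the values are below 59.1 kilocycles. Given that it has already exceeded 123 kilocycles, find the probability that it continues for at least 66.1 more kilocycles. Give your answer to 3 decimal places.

0.461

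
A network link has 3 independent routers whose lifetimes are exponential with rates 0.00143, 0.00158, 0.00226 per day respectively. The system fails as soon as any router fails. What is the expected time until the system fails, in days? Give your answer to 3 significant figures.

190

The time to first failure is exponential with rate Σλ = 0.00143 + 0.00158 + 0.00226 = 0.00527.
E[min] = 1/Σλ = 1/0.00527 = 189.753 days.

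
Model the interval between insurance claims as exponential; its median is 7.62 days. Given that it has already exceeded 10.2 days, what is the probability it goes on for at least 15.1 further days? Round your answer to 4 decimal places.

0.2532

For an exponential, median = ln(2)/λ, so λ = ln 2 / 7.62 = 0.0909642 per day.
P(X > s+t | X > s) = e^(−λ(s+t))/e^(−λs) = e^(−λt), independent of s = 10.2.
P(X > 15.1) = e^(−1.3736) ≈ 0.2532.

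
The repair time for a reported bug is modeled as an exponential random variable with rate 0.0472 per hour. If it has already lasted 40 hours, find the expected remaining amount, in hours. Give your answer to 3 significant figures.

21.2

By memorylessness, the remaining amount past any threshold is again Exp(λ) with mean 1/λ = 21.1864 hours.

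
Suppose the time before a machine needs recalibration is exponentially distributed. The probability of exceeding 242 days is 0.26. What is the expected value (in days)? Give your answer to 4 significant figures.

179.6

e^(−λ·242) = 0.26 ⇒ λ = −ln(0.26)/242 = 0.00556642.
Mean = 1/λ = 179.649 days.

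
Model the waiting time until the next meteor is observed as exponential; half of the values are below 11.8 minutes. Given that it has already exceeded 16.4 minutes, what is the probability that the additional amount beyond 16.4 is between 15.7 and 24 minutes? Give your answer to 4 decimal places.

0.1534

For an exponential, median = ln(2)/λ, so λ = ln 2 / 11.8 = 0.0587413 per minute.
Memoryless: the residual past 16.4 is again Exp(λ).
P(15.7 < residual < 24) = e^(−λ·15.7) − e^(−λ·24) = 0.39763 − 0.24419 ≈ 0.1534.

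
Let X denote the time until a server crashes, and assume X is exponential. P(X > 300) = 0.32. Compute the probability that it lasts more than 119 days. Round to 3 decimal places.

0.636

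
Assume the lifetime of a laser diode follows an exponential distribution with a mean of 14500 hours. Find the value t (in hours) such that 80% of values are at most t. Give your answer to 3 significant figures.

The rate is λ = 1/14500 = 0.0000689655 per hour.
Set 1 − e^(−λt) = 0.8, so t = −ln(0.2)/λ = 1.6094/0.0000689655 ≈ 23336.8 hours.

23300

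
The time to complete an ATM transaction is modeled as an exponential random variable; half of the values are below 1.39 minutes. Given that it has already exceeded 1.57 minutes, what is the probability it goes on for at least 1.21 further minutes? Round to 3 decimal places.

For an exponential, median = ln(2)/λ, so λ = ln 2 / 1.39 = 0.498667 per minute.
The exponential is memoryless, so the remaining time is again Exp(λ): the condition X > 1.57 is irrelevant.
P(X > 1.21) = e^(−0.60339) ≈ 0.547.

0.547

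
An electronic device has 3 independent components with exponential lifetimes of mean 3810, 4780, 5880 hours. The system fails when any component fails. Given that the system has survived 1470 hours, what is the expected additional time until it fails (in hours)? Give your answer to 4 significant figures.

1558

First-failure rate Σλ = 1/3810 + 1/4780 + 1/5880 = 0.00064174.
By memorylessness the expected residual is 1/Σλ = 1558.26 hours, regardless of the 1470 already elapsed.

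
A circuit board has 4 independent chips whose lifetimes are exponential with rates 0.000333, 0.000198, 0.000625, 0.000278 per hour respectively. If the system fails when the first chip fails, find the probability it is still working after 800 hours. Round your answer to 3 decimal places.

The time to first failure is exponential with rate Σλ = 0.000333 + 0.000198 + 0.000625 + 0.000278 = 0.001434.
P(min > 800) = e^(−0.001434·800) = e^(−1.1472) ≈ 0.318.

0.318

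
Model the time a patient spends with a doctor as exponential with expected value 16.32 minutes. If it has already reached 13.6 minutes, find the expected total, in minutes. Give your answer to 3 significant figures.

29.9

The rate is λ = 1/16.32 = 0.0612745 per minute.
By memorylessness, E[X | X > 13.6] = 13.6 + 1/λ = 13.6 + 16.32 = 29.92 minutes.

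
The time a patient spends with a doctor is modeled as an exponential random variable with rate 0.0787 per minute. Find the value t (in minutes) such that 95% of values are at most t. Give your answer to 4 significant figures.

38.07

Set 1 − e^(−λt) = 0.95, so t = −ln(0.05)/λ = 2.9957/0.0787 ≈ 38.0652 minutes.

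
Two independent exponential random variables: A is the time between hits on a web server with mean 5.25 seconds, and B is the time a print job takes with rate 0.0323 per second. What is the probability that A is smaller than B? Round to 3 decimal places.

0.855

λ_1 = 1/5.25 = 0.190476, λ_2 = 0.0323.
For independent exponentials, P(A < B) = λ_1/(λ_1+λ_2) = 0.190476/0.222776 ≈ 0.855.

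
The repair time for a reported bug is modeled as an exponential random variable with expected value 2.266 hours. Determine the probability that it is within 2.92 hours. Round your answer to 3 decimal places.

0.724

The rate is λ = 1/2.266 = 0.441306 per hour.
P(X ≤ 2.92) = 1 − e^(−λ·2.92) = 1 − e^(−1.2886) ≈ 0.724.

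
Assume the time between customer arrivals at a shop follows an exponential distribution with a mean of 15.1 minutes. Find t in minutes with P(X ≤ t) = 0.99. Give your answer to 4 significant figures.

69.54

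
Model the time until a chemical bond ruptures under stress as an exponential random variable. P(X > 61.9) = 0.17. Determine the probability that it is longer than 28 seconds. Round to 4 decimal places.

0.4486

e^(−λ·61.9) = 0.17 ⇒ λ = −ln(0.17)/61.9 = 0.0286261.
P(X > 28) = e^(−0.0286261·28) = e^(−0.80153) ≈ 0.4486.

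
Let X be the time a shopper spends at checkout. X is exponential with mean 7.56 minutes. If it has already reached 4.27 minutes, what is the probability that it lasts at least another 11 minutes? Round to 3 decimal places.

The rate is λ = 1/7.56 = 0.132275 per minute.
The exponential is memoryless, so the remaining time is again Exp(λ): the condition X > 4.27 is irrelevant.
P(X > 11) = e^(−1.455) ≈ 0.233.

0.233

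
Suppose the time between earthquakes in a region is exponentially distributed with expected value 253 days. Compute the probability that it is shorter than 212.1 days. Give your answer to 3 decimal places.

The rate is λ = 1/253 = 0.00395257 per day.
P(X ≤ 212.1) = 1 − e^(−λ·212.1) = 1 − e^(−0.83834) ≈ 0.568.

0.568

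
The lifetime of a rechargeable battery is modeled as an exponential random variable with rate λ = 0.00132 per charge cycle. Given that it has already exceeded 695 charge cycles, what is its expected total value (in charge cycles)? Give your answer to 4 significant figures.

By memorylessness, E[X | X > 695] = 695 + 1/λ = 695 + 757.576 = 1452.58 charge cycles.

1453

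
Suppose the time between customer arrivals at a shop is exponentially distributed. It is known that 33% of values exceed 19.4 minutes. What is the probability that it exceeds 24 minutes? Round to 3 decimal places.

e^(−λ·19.4) = 0.33 ⇒ λ = −ln(0.33)/19.4 = 0.0571476.
P(X > 24) = e^(−0.0571476·24) = e^(−1.3715) ≈ 0.254.

0.254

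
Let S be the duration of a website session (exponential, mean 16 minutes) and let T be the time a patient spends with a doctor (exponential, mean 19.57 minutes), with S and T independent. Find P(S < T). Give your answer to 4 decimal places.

λ_1 = 1/16 = 0.0625, λ_2 = 1/19.57 = 0.0510986.
For independent exponentials, P(S < T) = λ_1/(λ_1+λ_2) = 0.0625/0.113599 ≈ 0.5502.

0.5502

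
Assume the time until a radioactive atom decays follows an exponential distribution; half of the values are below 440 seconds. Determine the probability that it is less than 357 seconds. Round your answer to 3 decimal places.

0.430

For an exponential, median = ln(2)/λ, so λ = ln 2 / 440 = 0.00157533 per second.
P(X ≤ 357) = 1 − e^(−λ·357) = 1 − e^(−0.56239) ≈ 0.430.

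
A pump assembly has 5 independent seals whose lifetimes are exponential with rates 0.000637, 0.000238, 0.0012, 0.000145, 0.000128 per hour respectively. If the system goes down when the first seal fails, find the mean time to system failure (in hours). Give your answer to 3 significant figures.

The time to first failure is exponential with rate Σλ = 0.000637 + 0.000238 + 0.0012 + 0.000145 + 0.000128 = 0.002348.
E[min] = 1/Σλ = 1/0.002348 = 425.894 hours.

426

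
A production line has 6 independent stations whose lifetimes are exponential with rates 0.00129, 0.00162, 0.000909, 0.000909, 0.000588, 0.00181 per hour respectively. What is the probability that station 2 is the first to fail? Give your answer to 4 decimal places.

The time to first failure is exponential with rate Σλ = 0.00129 + 0.00162 + 0.000909 + 0.000909 + 0.000588 + 0.00181 = 0.007126.
P(station 2 first) = λ_2/Σλ = 0.00162/0.007126 ≈ 0.2273.

0.2273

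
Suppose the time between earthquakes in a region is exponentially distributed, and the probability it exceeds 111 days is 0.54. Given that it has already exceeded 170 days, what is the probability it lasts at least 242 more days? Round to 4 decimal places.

0.2610

From e^(−λ·111) = 0.54, λ = −ln(0.54)/111 = 0.00555123.
Memoryless: P(X > 170+242 | X > 170) = P(X > 242) = e^(−0.00555123·242) ≈ 0.2610.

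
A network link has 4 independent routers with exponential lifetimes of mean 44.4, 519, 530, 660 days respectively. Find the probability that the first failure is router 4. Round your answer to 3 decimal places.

0.054

Rates: λ_i = 1/mean_i → 0.0225225, 0.00192678, 0.00188679, 0.00151515; Σλ = 0.0278512.
P(router 4 first) = λ_4/Σλ = 0.00151515/0.0278512 ≈ 0.054.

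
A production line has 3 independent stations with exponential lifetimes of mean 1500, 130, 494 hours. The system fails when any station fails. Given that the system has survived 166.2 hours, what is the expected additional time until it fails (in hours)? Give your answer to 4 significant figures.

96.31

First-failure rate Σλ = 1/1500 + 1/130 + 1/494 = 0.0103833.
By memorylessness the expected residual is 1/Σλ = 96.3088 hours, regardless of the 166.2 already elapsed.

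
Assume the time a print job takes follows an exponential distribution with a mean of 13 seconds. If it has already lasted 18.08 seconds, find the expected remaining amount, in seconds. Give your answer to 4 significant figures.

The rate is λ = 1/13 = 0.0769231 per second.
By memorylessness, the remaining amount past any threshold is again Exp(λ) with mean 1/λ = 13 seconds.

13.00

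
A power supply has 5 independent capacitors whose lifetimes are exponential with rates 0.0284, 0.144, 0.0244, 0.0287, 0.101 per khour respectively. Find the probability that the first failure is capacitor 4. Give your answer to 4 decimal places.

0.0879

The time to first failure is exponential with rate Σλ = 0.0284 + 0.144 + 0.0244 + 0.0287 + 0.101 = 0.3265.
P(capacitor 4 first) = λ_4/Σλ = 0.0287/0.3265 ≈ 0.0879.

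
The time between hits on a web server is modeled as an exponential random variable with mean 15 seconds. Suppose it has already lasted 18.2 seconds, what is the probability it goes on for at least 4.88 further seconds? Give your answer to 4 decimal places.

The rate is λ = 1/15 = 0.0666667 per second.
P(X > s+t | X > s) = e^(−λ(s+t))/e^(−λs) = e^(−λt), independent of s = 18.2.
P(X > 4.88) = e^(−0.32533) ≈ 0.7223.

0.7223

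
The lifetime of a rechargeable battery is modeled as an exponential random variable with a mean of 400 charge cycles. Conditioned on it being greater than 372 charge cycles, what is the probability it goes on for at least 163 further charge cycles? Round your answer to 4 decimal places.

0.6653

The rate is λ = 1/400 = 0.0025 per charge cycle.
By the memoryless property, P(X > 372+163 | X > 372) = P(X > 163).
P(X > 163) = e^(−0.4075) ≈ 0.6653.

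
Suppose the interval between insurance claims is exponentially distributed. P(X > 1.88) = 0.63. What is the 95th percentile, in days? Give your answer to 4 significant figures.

e^(−λ·1.88) = 0.63 ⇒ λ = −ln(0.63)/1.88 = 0.245764.
95th percentile: 1 − e^(−λt) = 0.95, t = −ln(0.05)/λ = 12.1895 days.

12.19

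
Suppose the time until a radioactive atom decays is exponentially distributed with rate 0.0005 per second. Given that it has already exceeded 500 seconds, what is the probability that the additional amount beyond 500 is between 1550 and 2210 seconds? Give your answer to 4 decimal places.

0.1295

Memoryless: the residual past 500 is again Exp(λ).
P(1550 < residual < 2210) = e^(−λ·1550) − e^(−λ·2210) = 0.46070 − 0.33121 ≈ 0.1295.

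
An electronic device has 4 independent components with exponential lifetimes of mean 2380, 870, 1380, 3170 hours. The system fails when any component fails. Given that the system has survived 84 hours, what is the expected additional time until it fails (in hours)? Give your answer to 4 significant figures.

383.2

First-failure rate Σλ = 1/2380 + 1/870 + 1/1380 + 1/3170 = 0.00260969.
By memorylessness the expected residual is 1/Σλ = 383.188 hours, regardless of the 84 already elapsed.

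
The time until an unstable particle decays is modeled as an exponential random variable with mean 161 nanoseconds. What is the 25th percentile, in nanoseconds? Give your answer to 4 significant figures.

46.32

The rate is λ = 1/161 = 0.00621118 per nanosecond.
Set 1 − e^(−λt) = 0.25, so t = −ln(0.75)/λ = 0.28768/0.00621118 ≈ 46.3168 nanoseconds.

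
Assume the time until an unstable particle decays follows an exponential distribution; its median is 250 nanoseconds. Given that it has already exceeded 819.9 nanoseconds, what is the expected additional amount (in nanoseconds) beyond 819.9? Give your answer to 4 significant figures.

360.7

For an exponential, median = ln(2)/λ, so λ = ln 2 / 250 = 0.00277259 per nanosecond.
By memorylessness, the remaining amount past any threshold is again Exp(λ) with mean 1/λ = 360.674 nanoseconds.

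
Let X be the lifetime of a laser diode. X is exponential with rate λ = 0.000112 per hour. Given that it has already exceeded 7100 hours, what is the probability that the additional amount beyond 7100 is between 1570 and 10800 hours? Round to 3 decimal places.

0.540

Memoryless: the residual past 7100 is again Exp(λ).
P(1570 < residual < 10800) = e^(−λ·1570) − e^(−λ·10800) = 0.83875 − 0.29832 ≈ 0.540.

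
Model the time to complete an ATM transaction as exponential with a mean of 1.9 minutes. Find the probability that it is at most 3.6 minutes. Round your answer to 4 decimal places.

The rate is λ = 1/1.9 = 0.526316 per minute.
P(X ≤ 3.6) = 1 − e^(−λ·3.6) = 1 − e^(−1.8947) ≈ 0.8496.

0.8496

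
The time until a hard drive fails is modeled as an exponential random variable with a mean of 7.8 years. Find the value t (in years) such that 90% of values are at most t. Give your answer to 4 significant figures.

17.96

The rate is λ = 1/7.8 = 0.128205 per year.
Set 1 − e^(−λt) = 0.9, so t = −ln(0.1)/λ = 2.3026/0.128205 ≈ 17.9602 years.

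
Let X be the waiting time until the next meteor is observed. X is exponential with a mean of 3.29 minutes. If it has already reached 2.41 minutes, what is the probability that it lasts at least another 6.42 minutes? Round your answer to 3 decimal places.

0.142

The rate is λ = 1/3.29 = 0.303951 per minute.
The exponential is memoryless, so the remaining time is again Exp(λ): the condition X > 2.41 is irrelevant.
P(X > 6.42) = e^(−1.9514) ≈ 0.142.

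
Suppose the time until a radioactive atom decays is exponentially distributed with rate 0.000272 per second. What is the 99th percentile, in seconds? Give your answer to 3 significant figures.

16900

Set 1 − e^(−λt) = 0.99, so t = −ln(0.01)/λ = 4.6052/0.000272 ≈ 16930.8 seconds.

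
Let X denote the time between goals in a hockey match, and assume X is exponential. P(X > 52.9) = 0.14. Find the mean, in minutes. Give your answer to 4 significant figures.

26.91

e^(−λ·52.9) = 0.14 ⇒ λ = −ln(0.14)/52.9 = 0.0371666.
Mean = 1/λ = 26.9059 minutes.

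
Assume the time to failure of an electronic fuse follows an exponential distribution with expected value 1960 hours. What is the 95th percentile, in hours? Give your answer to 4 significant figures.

The rate is λ = 1/1960 = 0.000510204 per hour.
Set 1 − e^(−λt) = 0.95, so t = −ln(0.05)/λ = 2.9957/0.000510204 ≈ 5871.64 hours.

5872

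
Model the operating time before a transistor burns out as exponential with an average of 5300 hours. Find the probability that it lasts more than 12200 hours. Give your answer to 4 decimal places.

0.1001

The rate is λ = 1/5300 = 0.000188679 per hour.
P(X > 12200) = e^(−λ·12200) = e^(−2.3019) ≈ 0.1001.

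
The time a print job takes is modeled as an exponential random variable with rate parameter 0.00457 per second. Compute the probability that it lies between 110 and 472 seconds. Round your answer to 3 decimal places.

P(110 < X < 472) = e^(−λ·110) − e^(−λ·472) = 0.60490 − 0.11567 ≈ 0.489.

0.489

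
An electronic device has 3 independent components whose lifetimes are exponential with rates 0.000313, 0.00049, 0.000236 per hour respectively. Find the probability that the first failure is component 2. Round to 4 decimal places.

The time to first failure is exponential with rate Σλ = 0.000313 + 0.00049 + 0.000236 = 0.001039.
P(component 2 first) = λ_2/Σλ = 0.00049/0.001039 ≈ 0.4716.

0.4716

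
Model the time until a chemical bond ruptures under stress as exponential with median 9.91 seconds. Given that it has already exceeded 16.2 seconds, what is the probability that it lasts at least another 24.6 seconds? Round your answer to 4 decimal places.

0.1790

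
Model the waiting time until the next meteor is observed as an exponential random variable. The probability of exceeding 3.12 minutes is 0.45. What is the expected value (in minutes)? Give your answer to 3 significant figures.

3.91

e^(−λ·3.12) = 0.45 ⇒ λ = −ln(0.45)/3.12 = 0.255932.
Mean = 1/λ = 3.90729 minutes.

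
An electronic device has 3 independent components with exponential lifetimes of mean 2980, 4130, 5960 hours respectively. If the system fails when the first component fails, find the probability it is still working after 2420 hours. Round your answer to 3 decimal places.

0.165

The first failure time is exponential with rate Σλ_i = 1/2980 + 1/4130 + 1/5960 = 0.000745486 per hour.
P(min > 2420) = e^(−0.000745486·2420) = e^(−1.8041) ≈ 0.165.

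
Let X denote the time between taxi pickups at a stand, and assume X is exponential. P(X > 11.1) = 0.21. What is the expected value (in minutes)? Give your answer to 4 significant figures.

7.112

e^(−λ·11.1) = 0.21 ⇒ λ = −ln(0.21)/11.1 = 0.140599.
Mean = 1/λ = 7.11243 minutes.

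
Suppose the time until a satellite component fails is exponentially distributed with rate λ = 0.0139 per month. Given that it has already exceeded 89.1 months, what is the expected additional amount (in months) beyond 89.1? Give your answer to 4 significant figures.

By memorylessness, the remaining amount past any threshold is again Exp(λ) with mean 1/λ = 71.9424 months.

71.94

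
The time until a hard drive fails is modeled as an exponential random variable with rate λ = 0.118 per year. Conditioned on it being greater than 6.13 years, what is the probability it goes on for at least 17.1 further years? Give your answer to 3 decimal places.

0.133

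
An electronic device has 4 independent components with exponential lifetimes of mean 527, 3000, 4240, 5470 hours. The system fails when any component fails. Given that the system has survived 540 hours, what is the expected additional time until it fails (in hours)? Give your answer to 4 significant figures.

377.4

First-failure rate Σλ = 1/527 + 1/3000 + 1/4240 + 1/5470 = 0.00264953.
By memorylessness the expected residual is 1/Σλ = 377.425 hours, regardless of the 540 already elapsed.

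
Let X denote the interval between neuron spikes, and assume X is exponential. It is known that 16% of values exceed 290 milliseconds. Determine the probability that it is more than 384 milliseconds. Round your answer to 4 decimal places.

0.0883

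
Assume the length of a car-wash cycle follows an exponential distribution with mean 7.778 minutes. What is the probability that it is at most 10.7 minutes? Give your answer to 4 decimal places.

0.7473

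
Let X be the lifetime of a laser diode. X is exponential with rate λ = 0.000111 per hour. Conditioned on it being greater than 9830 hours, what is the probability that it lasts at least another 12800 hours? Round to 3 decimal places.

0.242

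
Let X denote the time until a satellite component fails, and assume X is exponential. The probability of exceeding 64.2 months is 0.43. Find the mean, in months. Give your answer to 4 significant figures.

e^(−λ·64.2) = 0.43 ⇒ λ = −ln(0.43)/64.2 = 0.013146.
Mean = 1/λ = 76.069 months.

76.07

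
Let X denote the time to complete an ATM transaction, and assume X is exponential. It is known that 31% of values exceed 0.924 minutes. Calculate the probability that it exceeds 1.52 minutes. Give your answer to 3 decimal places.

0.146

e^(−λ·0.924) = 0.31 ⇒ λ = −ln(0.31)/0.924 = 1.26751.
P(X > 1.52) = e^(−1.26751·1.52) = e^(−1.9266) ≈ 0.146.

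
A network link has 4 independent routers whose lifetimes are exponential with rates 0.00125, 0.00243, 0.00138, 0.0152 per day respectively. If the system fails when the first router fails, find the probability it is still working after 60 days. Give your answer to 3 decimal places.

The time to first failure is exponential with rate Σλ = 0.00125 + 0.00243 + 0.00138 + 0.0152 = 0.02026.
P(min > 60) = e^(−0.02026·60) = e^(−1.2156) ≈ 0.297.

0.297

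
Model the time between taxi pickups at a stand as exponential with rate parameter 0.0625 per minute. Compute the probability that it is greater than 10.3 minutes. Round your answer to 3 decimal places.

0.525

P(X > 10.3) = e^(−λ·10.3) = e^(−0.64375) ≈ 0.525.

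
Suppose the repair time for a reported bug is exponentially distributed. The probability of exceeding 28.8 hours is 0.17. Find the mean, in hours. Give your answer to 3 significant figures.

16.3

e^(−λ·28.8) = 0.17 ⇒ λ = −ln(0.17)/28.8 = 0.0615263.
Mean = 1/λ = 16.2532 hours.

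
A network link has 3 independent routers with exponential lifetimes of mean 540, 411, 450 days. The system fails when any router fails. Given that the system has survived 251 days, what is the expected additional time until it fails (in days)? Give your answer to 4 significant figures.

153.7

First-failure rate Σλ = 1/540 + 1/411 + 1/450 = 0.00650716.
By memorylessness the expected residual is 1/Σλ = 153.677 days, regardless of the 251 already elapsed.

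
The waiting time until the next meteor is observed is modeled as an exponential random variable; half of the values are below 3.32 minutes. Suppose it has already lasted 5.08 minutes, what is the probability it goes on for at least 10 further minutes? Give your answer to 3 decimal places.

0.124

For an exponential, median = ln(2)/λ, so λ = ln 2 / 3.32 = 0.208779 per minute.
By the memoryless property, P(X > 5.08+10 | X > 5.08) = P(X > 10).
P(X > 10) = e^(−2.0878) ≈ 0.124.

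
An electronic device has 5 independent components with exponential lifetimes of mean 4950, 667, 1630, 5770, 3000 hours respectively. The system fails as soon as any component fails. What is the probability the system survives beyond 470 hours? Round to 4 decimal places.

0.2655

The first failure time is exponential with rate Σλ_i = 1/4950 + 1/667 + 1/1630 + 1/5770 + 1/3000 = 0.00282141 per hour.
P(min > 470) = e^(−0.00282141·470) = e^(−1.3261) ≈ 0.2655.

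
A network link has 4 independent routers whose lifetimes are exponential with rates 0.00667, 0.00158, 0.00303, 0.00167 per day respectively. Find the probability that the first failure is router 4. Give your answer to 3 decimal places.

The time to first failure is exponential with rate Σλ = 0.00667 + 0.00158 + 0.00303 + 0.00167 = 0.01295.
P(router 4 first) = λ_4/Σλ = 0.00167/0.01295 ≈ 0.129.

0.129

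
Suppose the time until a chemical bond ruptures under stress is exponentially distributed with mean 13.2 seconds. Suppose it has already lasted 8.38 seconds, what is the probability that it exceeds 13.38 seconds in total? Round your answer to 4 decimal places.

0.6847

The rate is λ = 1/13.2 = 0.0757576 per second.
By the memoryless property, P(X > 8.38+5 | X > 8.38) = P(X > 5).
P(X > 5) = e^(−0.37879) ≈ 0.6847.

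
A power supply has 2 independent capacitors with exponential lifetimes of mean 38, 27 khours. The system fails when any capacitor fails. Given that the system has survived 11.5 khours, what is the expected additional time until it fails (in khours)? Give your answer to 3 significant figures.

First-failure rate Σλ = 1/38 + 1/27 = 0.0633528.
By memorylessness the expected residual is 1/Σλ = 15.7846 khours, regardless of the 11.5 already elapsed.

15.8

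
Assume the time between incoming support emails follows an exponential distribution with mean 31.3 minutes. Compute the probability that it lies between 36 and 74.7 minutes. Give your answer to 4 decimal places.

0.2246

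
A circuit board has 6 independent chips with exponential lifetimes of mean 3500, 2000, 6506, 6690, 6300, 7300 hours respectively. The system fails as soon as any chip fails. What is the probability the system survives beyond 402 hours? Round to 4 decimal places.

The first failure time is exponential with rate Σλ_i = 1/3500 + 1/2000 + 1/6506 + 1/6690 + 1/6300 + 1/7300 = 0.00138461 per hour.
P(min > 402) = e^(−0.00138461·402) = e^(−0.55661) ≈ 0.5731.

0.5731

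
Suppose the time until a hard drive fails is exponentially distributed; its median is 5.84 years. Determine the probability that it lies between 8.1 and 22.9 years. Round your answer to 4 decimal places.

0.3164

For an exponential, median = ln(2)/λ, so λ = ln 2 / 5.84 = 0.11869 per year.
P(8.1 < X < 22.9) = e^(−λ·8.1) − e^(−λ·22.9) = 0.38236 − 0.06601 ≈ 0.3164.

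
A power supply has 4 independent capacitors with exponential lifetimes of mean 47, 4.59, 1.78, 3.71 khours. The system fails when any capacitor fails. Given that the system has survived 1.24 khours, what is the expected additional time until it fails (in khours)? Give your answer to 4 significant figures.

0.9342

First-failure rate Σλ = 1/47 + 1/4.59 + 1/1.78 + 1/3.71 = 1.07048.
By memorylessness the expected residual is 1/Σλ = 0.934159 khours, regardless of the 1.24 already elapsed.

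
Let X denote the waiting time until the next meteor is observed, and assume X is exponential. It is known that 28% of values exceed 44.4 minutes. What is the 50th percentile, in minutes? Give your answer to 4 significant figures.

e^(−λ·44.4) = 0.28 ⇒ λ = −ln(0.28)/44.4 = 0.0286704.
50th percentile: 1 − e^(−λt) = 0.5, t = −ln(0.5)/λ = 24.1764 minutes.

24.18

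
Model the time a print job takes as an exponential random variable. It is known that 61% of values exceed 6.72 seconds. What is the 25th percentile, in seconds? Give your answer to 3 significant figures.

3.91

e^(−λ·6.72) = 0.61 ⇒ λ = −ln(0.61)/6.72 = 0.073556.
25th percentile: 1 − e^(−λt) = 0.25, t = −ln(0.75)/λ = 3.91106 seconds.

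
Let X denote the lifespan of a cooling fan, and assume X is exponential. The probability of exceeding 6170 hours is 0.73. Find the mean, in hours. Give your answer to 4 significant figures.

19610

e^(−λ·6170) = 0.73 ⇒ λ = −ln(0.73)/6170 = 0.0000510066.
Mean = 1/λ = 19605.3 hours.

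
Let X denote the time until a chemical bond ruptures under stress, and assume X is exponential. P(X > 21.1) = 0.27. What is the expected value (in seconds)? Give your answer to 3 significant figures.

e^(−λ·21.1) = 0.27 ⇒ λ = −ln(0.27)/21.1 = 0.0620537.
Mean = 1/λ = 16.1151 seconds.

16.1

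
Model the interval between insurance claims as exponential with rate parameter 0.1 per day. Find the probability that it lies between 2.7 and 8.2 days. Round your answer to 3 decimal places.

P(2.7 < X < 8.2) = e^(−λ·2.7) − e^(−λ·8.2) = 0.76338 − 0.44043 ≈ 0.323.

0.323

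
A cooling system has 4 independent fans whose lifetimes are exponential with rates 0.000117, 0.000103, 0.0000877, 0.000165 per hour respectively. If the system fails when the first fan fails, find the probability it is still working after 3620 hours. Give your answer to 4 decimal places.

0.1807

The time to first failure is exponential with rate Σλ = 0.000117 + 0.000103 + 0.0000877 + 0.000165 = 0.0004727.
P(min > 3620) = e^(−0.0004727·3620) = e^(−1.7112) ≈ 0.1807.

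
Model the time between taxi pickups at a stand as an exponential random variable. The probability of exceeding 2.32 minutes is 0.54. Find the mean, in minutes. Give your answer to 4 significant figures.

3.765

e^(−λ·2.32) = 0.54 ⇒ λ = −ln(0.54)/2.32 = 0.265597.
Mean = 1/λ = 3.7651 minutes.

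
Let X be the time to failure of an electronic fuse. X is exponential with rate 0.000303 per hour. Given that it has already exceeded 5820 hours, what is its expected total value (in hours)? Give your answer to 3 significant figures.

9120

By memorylessness, E[X | X > 5820] = 5820 + 1/λ = 5820 + 3300.33 = 9120.33 hours.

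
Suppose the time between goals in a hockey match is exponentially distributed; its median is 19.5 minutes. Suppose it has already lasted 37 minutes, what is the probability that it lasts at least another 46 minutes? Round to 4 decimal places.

For an exponential, median = ln(2)/λ, so λ = ln 2 / 19.5 = 0.035546 per minute.
By the memoryless property, P(X > 37+46 | X > 37) = P(X > 46).
P(X > 46) = e^(−1.6351) ≈ 0.1949.

0.1949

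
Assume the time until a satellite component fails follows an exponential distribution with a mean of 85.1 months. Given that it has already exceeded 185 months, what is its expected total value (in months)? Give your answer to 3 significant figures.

270

The rate is λ = 1/85.1 = 0.0117509 per month.
By memorylessness, E[X | X > 185] = 185 + 1/λ = 185 + 85.1 = 270.1 months.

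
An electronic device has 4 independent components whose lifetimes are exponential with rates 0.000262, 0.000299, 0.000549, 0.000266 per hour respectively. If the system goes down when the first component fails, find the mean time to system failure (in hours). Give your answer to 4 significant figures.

The time to first failure is exponential with rate Σλ = 0.000262 + 0.000299 + 0.000549 + 0.000266 = 0.001376.
E[min] = 1/Σλ = 1/0.001376 = 726.744 hours.

726.7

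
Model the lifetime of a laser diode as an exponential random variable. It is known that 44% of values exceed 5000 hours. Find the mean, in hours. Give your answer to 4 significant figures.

e^(−λ·5000) = 0.44 ⇒ λ = −ln(0.44)/5000 = 0.000164196.
Mean = 1/λ = 6090.28 hours.

6090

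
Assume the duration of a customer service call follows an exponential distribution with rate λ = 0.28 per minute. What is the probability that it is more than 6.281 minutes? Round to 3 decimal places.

0.172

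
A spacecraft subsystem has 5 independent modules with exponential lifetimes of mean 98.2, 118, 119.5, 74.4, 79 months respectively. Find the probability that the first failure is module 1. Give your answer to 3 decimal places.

0.192

Rates: λ_i = 1/mean_i → 0.0101833, 0.00847458, 0.0083682, 0.0134409, 0.0126582; Σλ = 0.0531252.
P(module 1 first) = λ_1/Σλ = 0.0101833/0.0531252 ≈ 0.192.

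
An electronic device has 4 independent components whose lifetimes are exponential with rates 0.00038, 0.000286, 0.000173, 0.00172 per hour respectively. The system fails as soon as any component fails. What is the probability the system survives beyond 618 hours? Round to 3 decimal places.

0.206

The time to first failure is exponential with rate Σλ = 0.00038 + 0.000286 + 0.000173 + 0.00172 = 0.002559.
P(min > 618) = e^(−0.002559·618) = e^(−1.5815) ≈ 0.206.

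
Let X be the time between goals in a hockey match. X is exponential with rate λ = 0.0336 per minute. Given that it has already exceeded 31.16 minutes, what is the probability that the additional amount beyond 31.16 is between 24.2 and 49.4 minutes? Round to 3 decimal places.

Memoryless: the residual past 31.16 is again Exp(λ).
P(24.2 < residual < 49.4) = e^(−λ·24.2) − e^(−λ·49.4) = 0.44347 − 0.19017 ≈ 0.253.

0.253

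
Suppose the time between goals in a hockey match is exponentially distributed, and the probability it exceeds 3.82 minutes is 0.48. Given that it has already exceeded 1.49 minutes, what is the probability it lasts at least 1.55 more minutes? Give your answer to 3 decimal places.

0.742

From e^(−λ·3.82) = 0.48, λ = −ln(0.48)/3.82 = 0.192139.
Memoryless: P(X > 1.49+1.55 | X > 1.49) = P(X > 1.55) = e^(−0.192139·1.55) ≈ 0.742.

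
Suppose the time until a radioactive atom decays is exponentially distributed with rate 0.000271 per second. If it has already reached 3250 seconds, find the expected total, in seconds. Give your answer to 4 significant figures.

By memorylessness, E[X | X > 3250] = 3250 + 1/λ = 3250 + 3690.04 = 6940.04 seconds.

6940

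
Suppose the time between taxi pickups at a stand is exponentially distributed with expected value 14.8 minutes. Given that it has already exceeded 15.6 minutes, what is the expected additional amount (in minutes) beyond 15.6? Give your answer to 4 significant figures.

The rate is λ = 1/14.8 = 0.0675676 per minute.
By memorylessness, the remaining amount past any threshold is again Exp(λ) with mean 1/λ = 14.8 minutes.

14.80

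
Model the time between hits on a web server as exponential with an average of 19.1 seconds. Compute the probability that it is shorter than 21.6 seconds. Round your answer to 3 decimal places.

The rate is λ = 1/19.1 = 0.052356 per second.
P(X ≤ 21.6) = 1 − e^(−λ·21.6) = 1 − e^(−1.1309) ≈ 0.677.

0.677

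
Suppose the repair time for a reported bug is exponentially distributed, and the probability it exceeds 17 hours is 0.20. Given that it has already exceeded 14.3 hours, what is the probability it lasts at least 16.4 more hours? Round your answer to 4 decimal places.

0.2117

From e^(−λ·17) = 0.20, λ = −ln(0.20)/17 = 0.0946728.
Memoryless: P(X > 14.3+16.4 | X > 14.3) = P(X > 16.4) = e^(−0.0946728·16.4) ≈ 0.2117.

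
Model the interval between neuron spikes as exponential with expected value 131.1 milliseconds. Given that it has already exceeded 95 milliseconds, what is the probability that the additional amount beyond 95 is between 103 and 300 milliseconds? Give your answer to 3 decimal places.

The rate is λ = 1/131.1 = 0.00762777 per millisecond.
Memoryless: the residual past 95 is again Exp(λ).
P(103 < residual < 300) = e^(−λ·103) − e^(−λ·300) = 0.45582 − 0.10144 ≈ 0.354.

0.354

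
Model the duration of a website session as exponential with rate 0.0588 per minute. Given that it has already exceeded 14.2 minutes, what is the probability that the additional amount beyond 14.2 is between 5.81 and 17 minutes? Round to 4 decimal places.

0.3426

Memoryless: the residual past 14.2 is again Exp(λ).
P(5.81 < residual < 17) = e^(−λ·5.81) − e^(−λ·17) = 0.71061 − 0.36803 ≈ 0.3426.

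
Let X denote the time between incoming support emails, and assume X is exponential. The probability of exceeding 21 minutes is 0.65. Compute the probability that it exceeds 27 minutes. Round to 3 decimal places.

e^(−λ·21) = 0.65 ⇒ λ = −ln(0.65)/21 = 0.0205135.
P(X > 27) = e^(−0.0205135·27) = e^(−0.55386) ≈ 0.575.

0.575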